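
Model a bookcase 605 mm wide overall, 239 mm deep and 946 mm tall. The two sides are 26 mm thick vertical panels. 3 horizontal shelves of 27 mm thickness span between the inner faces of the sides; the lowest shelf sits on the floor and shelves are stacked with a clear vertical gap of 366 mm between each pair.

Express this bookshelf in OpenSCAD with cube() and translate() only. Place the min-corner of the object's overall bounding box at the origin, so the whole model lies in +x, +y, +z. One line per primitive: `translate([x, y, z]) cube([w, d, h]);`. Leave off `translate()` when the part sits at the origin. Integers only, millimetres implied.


cube([26, 239, 946]);
translate([579, 0, 0]) cube([26, 239, 946]);
translate([26, 0, 0]) cube([553, 239, 27]);
translate([26, 0, 393]) cube([553, 239, 27]);
translate([26, 0, 786]) cube([553, 239, 27]);


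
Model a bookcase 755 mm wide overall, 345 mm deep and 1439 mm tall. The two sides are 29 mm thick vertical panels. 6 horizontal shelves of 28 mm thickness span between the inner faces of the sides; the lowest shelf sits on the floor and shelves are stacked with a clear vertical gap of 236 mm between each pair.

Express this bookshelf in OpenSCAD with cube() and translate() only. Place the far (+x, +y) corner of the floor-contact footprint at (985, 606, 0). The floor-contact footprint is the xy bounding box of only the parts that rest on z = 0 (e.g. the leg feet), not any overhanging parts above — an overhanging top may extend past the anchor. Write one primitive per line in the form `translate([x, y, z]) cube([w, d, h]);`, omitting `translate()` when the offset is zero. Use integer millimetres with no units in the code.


translate([230, 261, 0]) cube([29, 345, 1439]);
translate([956, 261, 0]) cube([29, 345, 1439]);
translate([259, 261, 0]) cube([697, 345, 28]);
translate([259, 261, 264]) cube([697, 345, 28]);
translate([259, 261, 528]) cube([697, 345, 28]);
translate([259, 261, 792]) cube([697, 345, 28]);
translate([259, 261, 1056]) cube([697, 345, 28]);
translate([259, 261, 1320]) cube([697, 345, 28]);


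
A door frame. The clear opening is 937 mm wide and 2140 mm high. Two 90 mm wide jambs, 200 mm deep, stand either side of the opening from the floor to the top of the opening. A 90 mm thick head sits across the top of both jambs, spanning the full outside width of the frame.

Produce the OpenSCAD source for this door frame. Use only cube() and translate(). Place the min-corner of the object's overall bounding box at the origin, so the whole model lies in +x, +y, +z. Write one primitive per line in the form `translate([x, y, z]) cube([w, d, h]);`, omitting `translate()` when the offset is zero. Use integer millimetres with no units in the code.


cube([90, 200, 2140]);
translate([1027, 0, 0]) cube([90, 200, 2140]);
translate([0, 0, 2140]) cube([1117, 200, 90]);


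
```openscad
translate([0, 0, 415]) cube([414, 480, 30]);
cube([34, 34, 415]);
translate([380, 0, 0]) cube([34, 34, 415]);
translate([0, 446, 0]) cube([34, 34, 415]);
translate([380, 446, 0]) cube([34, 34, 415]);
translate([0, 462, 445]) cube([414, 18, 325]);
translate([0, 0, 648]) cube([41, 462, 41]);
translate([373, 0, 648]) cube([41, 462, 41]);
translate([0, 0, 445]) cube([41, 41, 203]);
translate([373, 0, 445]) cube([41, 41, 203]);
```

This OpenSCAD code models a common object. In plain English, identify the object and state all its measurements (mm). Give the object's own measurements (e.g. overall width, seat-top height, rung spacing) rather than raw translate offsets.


A chair. The seat is a 414×480×30 mm slab with its top at z = 445 mm, on four 34×34 mm corner legs (flush with the seat edges, standing on z = 0). A flat backrest 18 mm thick, 325 mm tall, spans the full seat width and rises from the seat top along its +y edge, rear face flush with the rear of the seat. Two armrests of 41×41 mm section run along each side from the seat's front edge to the front of the backrest, top faces 244 mm above the seat top and outer faces flush with the seat's x-edges; a 41×41 mm post under the front of each armrest stands on the seat at the front corner.


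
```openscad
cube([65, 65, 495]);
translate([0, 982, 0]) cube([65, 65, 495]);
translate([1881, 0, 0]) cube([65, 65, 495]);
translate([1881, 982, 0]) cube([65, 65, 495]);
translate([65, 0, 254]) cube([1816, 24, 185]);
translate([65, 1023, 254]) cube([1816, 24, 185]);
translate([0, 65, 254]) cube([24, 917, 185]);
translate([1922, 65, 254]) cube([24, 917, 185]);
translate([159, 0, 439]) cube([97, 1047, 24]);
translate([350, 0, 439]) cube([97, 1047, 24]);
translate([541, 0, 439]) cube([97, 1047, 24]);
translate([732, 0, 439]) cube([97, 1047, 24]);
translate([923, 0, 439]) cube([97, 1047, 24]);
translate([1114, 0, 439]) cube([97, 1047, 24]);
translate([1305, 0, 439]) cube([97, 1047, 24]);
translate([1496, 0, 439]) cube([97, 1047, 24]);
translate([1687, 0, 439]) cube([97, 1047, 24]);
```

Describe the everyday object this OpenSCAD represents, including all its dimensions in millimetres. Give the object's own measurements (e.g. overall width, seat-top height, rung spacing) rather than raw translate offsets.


A bed frame 1946 mm long (x) by 1047 mm wide (y). Four 65×65 mm corner posts, 495 mm tall, at the corners of the footprint. Four rails of 24 mm thickness and 185 mm height run between adjacent posts with their undersides at z = 254 mm, their outer faces flush with the outside of the frame (the two x-running rails run between the posts' inner faces; the two y-running rails run between the posts' inner faces). 9 slats, each 97 mm wide (x) and 24 mm thick, lie across the top of the two x-running rails, running the full 1047 mm width of the frame in y; along x they sit between the end posts with a 94 mm gap after the −x posts and between neighbouring slats, leaving 97 mm before the +x posts.


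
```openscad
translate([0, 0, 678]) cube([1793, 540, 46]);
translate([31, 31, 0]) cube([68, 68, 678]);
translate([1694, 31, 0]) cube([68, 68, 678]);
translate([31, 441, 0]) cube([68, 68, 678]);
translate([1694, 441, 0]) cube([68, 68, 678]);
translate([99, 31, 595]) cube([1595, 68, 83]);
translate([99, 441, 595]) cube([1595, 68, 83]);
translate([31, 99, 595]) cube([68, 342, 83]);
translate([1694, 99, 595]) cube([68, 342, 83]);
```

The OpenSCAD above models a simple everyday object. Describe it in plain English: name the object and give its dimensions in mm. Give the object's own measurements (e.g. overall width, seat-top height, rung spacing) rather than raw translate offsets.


A table: top 1793 mm (x) × 540 mm (y), 46 mm thick, upper face at z = 724 mm, on four 68×68 mm square legs, each inset 31 mm from the nearest pair of top edges from z = 0 to the bottom of the top. Four apron rails, 68 mm thick and 83 mm tall, run between adjacent legs with their top edges flush with the underside of the top and their outer faces flush with the legs' outer faces.


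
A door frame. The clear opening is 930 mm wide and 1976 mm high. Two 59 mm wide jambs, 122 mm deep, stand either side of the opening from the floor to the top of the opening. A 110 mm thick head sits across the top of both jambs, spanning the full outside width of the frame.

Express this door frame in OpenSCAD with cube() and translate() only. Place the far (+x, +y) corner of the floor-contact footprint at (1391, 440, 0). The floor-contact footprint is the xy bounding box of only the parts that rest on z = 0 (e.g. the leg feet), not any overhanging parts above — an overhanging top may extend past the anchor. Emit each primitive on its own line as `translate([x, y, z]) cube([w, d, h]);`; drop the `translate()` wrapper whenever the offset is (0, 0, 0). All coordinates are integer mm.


translate([343, 318, 0]) cube([59, 122, 1976]);
translate([1332, 318, 0]) cube([59, 122, 1976]);
translate([343, 318, 1976]) cube([1048, 122, 110]);


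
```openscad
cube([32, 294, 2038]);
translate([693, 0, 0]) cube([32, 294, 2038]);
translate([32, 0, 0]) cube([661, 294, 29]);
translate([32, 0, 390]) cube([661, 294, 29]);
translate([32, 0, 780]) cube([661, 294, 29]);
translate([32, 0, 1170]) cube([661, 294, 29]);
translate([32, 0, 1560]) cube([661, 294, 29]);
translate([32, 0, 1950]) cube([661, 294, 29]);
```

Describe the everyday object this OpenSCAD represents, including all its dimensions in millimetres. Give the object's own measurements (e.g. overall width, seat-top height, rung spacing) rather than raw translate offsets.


An open bookshelf. Two side panels, each 32 mm thick, 294 mm deep and 2038 mm tall, stand 725 mm apart (outside-to-outside). Between them sit 6 shelves, each 29 mm thick and 294 mm deep, spanning the full gap between the sides. The bottom shelf rests on the floor (its underside at z = 0) and the clear gap between one shelf's top and the next shelf's underside is 361 mm.


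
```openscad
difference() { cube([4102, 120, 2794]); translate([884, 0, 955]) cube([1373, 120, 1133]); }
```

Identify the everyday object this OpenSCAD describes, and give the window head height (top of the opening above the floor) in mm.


A wall with a window opening. The window head height is 2088 mm.

A wall with a rectangular opening subtracted — a window. Sill at z = 955, opening 1133 mm tall, so the head is at 955 + 1133 = 2088 mm.


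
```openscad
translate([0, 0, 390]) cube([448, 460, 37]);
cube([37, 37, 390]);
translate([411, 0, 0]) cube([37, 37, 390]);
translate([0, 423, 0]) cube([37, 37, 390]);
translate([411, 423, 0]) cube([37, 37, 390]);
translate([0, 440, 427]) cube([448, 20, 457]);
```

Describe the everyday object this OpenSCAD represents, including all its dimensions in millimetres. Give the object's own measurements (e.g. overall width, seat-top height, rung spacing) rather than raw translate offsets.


A chair. The seat is a 448×460×37 mm slab with its top at z = 427 mm, on four 37×37 mm corner legs (flush with the seat edges, standing on z = 0). A flat backrest 20 mm thick, 457 mm tall, spans the full seat width and rises from the seat top along its +y edge, rear face flush with the rear of the seat.


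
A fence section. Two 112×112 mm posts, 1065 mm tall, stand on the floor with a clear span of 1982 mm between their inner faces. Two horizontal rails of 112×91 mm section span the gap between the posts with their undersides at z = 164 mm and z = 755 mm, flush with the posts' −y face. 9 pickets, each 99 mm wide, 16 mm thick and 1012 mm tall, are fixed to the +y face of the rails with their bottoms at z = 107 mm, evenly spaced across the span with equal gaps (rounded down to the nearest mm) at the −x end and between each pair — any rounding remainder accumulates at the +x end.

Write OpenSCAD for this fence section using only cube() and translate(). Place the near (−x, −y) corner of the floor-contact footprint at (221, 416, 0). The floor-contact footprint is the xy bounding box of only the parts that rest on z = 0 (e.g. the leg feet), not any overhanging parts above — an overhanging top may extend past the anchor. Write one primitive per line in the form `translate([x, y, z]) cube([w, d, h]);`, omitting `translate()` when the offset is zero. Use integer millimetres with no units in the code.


translate([221, 416, 0]) cube([112, 112, 1065]);
translate([2315, 416, 0]) cube([112, 112, 1065]);
translate([333, 416, 164]) cube([1982, 112, 91]);
translate([333, 416, 755]) cube([1982, 112, 91]);
translate([442, 528, 107]) cube([99, 16, 1012]);
translate([650, 528, 107]) cube([99, 16, 1012]);
translate([858, 528, 107]) cube([99, 16, 1012]);
translate([1066, 528, 107]) cube([99, 16, 1012]);
translate([1274, 528, 107]) cube([99, 16, 1012]);
translate([1482, 528, 107]) cube([99, 16, 1012]);
translate([1690, 528, 107]) cube([99, 16, 1012]);
translate([1898, 528, 107]) cube([99, 16, 1012]);
translate([2106, 528, 107]) cube([99, 16, 1012]);


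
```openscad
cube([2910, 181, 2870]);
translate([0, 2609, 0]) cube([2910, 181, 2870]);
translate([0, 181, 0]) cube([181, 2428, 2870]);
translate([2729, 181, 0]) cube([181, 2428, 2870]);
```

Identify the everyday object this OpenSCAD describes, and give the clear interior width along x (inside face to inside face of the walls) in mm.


A house (or room) frame. The interior width is 2548 mm.

Four 2870 mm walls enclosing a rectangle with no floor or roof — a room or house frame. Outside width is 2910 mm and wall thickness is 181 mm, so the interior width is 2910 − 2 × 181 = 2548 mm.


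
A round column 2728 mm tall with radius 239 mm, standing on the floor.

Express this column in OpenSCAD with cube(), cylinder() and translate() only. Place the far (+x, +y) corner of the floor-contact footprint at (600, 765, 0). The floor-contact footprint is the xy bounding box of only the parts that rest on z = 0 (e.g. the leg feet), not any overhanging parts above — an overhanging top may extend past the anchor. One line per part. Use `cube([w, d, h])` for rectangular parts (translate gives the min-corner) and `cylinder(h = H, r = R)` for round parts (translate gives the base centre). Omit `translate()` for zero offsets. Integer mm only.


translate([361, 526, 0]) cylinder(h = 2728, r = 239);


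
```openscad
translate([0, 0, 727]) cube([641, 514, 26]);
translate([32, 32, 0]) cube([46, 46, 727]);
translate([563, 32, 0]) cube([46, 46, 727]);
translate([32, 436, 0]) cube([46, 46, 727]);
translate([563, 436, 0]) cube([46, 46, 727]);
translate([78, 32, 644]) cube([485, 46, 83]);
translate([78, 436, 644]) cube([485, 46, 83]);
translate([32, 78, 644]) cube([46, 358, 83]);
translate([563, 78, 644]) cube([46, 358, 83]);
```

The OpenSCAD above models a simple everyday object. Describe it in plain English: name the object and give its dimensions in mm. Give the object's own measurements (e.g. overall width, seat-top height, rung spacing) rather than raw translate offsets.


A rectangular dining table. The top is 641×514×26 mm with its upper surface at z = 753 mm. It stands on four 46×46 mm square legs, each inset 32 mm from the nearest pair of top edges, running from the floor to the underside of the top. Four apron rails, 46 mm thick and 83 mm tall, run between adjacent legs with their top edges flush with the underside of the top and their outer faces flush with the legs' outer faces.


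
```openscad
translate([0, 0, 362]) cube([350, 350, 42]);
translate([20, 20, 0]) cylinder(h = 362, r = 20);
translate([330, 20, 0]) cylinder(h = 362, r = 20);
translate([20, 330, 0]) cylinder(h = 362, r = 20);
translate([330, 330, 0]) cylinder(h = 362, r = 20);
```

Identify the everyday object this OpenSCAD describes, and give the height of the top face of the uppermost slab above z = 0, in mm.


A stool. The seat height is 404 mm.

A 350×350×42 slab at z = 362 on four corner cylinders — a stool. The seat top is 362 + 42 = 404 mm.


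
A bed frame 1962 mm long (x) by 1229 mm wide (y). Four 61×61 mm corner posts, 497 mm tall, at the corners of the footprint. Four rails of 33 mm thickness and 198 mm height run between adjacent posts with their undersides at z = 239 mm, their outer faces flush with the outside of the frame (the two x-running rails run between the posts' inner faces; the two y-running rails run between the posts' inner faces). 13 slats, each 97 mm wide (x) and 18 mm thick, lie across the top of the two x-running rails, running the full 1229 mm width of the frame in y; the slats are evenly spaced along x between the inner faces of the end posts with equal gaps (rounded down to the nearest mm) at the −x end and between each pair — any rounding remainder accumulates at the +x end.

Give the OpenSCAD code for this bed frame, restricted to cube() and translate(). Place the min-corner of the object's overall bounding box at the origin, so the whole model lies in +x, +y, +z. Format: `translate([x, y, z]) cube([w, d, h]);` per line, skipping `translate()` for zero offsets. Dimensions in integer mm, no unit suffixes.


// slat z = rail_z + rail_h = 239 + 198 = 437
// slat gap = ⌊(1840 − 13·97) / 14⌋ = 41
cube([61, 61, 497]);
translate([0, 1168, 0]) cube([61, 61, 497]);
translate([1901, 0, 0]) cube([61, 61, 497]);
translate([1901, 1168, 0]) cube([61, 61, 497]);
translate([61, 0, 239]) cube([1840, 33, 198]);
translate([61, 1196, 239]) cube([1840, 33, 198]);
translate([0, 61, 239]) cube([33, 1107, 198]);
translate([1929, 61, 239]) cube([33, 1107, 198]);
translate([102, 0, 437]) cube([97, 1229, 18]);
translate([240, 0, 437]) cube([97, 1229, 18]);
translate([378, 0, 437]) cube([97, 1229, 18]);
translate([516, 0, 437]) cube([97, 1229, 18]);
translate([654, 0, 437]) cube([97, 1229, 18]);
translate([792, 0, 437]) cube([97, 1229, 18]);
translate([930, 0, 437]) cube([97, 1229, 18]);
translate([1068, 0, 437]) cube([97, 1229, 18]);
translate([1206, 0, 437]) cube([97, 1229, 18]);
translate([1344, 0, 437]) cube([97, 1229, 18]);
translate([1482, 0, 437]) cube([97, 1229, 18]);
translate([1620, 0, 437]) cube([97, 1229, 18]);
translate([1758, 0, 437]) cube([97, 1229, 18]);


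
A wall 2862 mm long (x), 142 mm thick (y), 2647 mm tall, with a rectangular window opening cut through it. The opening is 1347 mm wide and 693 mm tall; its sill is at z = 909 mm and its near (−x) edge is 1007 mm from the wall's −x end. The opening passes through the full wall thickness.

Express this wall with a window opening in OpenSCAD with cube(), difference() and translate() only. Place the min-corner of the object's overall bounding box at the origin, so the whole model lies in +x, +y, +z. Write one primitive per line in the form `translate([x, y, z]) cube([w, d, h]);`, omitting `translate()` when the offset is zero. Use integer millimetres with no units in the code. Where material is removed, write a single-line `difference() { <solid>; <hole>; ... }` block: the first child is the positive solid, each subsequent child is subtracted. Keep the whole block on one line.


difference() { cube([2862, 142, 2647]); translate([1007, 0, 909]) cube([1347, 142, 693]); }


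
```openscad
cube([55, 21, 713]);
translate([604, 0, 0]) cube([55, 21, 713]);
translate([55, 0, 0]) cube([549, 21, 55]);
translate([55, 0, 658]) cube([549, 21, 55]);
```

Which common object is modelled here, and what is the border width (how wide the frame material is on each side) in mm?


A picture frame. The border width is 55 mm.

Four thin pieces enclosing a rectangular opening — a picture frame. The two full-height stiles are 713 mm tall; the top rail sits at z = 658 and is 55 mm tall, so the border above the opening is 713 − 658 = 55 mm, matching the stile x-width.


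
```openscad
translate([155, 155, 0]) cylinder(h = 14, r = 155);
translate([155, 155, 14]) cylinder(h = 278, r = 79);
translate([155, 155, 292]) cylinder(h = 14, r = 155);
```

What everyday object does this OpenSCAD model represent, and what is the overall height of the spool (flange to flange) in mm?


A spool. The overall height is 306 mm.

Three coaxial cylinders, large–small–large — a spool. Two 14 mm flanges and a 278 mm core give 14 + 278 + 14 = 306 mm.


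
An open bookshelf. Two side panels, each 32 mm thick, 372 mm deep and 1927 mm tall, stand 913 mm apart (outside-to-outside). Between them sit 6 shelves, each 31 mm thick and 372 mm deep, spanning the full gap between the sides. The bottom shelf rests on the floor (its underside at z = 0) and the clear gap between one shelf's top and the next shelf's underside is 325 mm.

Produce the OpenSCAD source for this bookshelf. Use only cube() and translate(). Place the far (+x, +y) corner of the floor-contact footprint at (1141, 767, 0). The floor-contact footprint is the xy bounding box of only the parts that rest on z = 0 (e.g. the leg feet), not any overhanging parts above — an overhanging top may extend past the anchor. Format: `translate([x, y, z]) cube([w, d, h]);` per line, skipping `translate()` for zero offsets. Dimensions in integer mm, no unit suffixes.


translate([228, 395, 0]) cube([32, 372, 1927]);
translate([1109, 395, 0]) cube([32, 372, 1927]);
translate([260, 395, 0]) cube([849, 372, 31]);
translate([260, 395, 356]) cube([849, 372, 31]);
translate([260, 395, 712]) cube([849, 372, 31]);
translate([260, 395, 1068]) cube([849, 372, 31]);
translate([260, 395, 1424]) cube([849, 372, 31]);
translate([260, 395, 1780]) cube([849, 372, 31]);


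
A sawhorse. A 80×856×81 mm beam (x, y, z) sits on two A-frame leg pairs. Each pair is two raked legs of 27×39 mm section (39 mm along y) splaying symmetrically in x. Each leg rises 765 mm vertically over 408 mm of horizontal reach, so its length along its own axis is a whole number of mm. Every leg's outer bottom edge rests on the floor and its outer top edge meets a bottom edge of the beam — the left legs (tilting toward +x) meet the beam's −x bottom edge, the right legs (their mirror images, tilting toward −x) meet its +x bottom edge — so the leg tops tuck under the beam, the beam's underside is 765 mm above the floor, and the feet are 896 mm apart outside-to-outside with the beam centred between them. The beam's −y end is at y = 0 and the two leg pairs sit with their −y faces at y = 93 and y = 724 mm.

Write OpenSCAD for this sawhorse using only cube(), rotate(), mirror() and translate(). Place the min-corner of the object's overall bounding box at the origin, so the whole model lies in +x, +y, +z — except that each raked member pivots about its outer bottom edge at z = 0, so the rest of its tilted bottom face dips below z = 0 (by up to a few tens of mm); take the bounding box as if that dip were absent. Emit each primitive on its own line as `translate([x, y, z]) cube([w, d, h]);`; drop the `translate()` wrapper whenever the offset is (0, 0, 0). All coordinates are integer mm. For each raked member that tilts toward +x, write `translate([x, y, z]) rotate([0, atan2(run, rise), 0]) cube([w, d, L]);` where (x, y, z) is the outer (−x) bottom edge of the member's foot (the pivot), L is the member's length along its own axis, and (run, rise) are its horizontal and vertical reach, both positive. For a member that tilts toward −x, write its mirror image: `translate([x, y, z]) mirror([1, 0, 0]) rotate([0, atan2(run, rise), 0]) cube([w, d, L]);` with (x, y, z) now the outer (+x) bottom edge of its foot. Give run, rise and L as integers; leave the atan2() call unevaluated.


translate([408, 0, 765]) cube([80, 856, 81]);
translate([0, 93, 0]) rotate([0, atan2(408, 765), 0]) cube([27, 39, 867]);
translate([896, 93, 0]) mirror([1, 0, 0]) rotate([0, atan2(408, 765), 0]) cube([27, 39, 867]);
translate([0, 724, 0]) rotate([0, atan2(408, 765), 0]) cube([27, 39, 867]);
translate([896, 724, 0]) mirror([1, 0, 0]) rotate([0, atan2(408, 765), 0]) cube([27, 39, 867]);


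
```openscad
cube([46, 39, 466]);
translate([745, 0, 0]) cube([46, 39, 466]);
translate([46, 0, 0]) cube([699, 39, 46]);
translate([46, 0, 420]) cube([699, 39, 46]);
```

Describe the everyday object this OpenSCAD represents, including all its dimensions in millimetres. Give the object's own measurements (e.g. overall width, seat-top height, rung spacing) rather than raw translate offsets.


A rectangular picture frame lying in the x–z plane (depth along y). The opening is 699 mm wide (x) by 374 mm tall (z), surrounded by a border 46 mm wide on all four sides. The frame is 39 mm deep and is made of two full-height vertical stiles with two horizontal rails fitted between them.


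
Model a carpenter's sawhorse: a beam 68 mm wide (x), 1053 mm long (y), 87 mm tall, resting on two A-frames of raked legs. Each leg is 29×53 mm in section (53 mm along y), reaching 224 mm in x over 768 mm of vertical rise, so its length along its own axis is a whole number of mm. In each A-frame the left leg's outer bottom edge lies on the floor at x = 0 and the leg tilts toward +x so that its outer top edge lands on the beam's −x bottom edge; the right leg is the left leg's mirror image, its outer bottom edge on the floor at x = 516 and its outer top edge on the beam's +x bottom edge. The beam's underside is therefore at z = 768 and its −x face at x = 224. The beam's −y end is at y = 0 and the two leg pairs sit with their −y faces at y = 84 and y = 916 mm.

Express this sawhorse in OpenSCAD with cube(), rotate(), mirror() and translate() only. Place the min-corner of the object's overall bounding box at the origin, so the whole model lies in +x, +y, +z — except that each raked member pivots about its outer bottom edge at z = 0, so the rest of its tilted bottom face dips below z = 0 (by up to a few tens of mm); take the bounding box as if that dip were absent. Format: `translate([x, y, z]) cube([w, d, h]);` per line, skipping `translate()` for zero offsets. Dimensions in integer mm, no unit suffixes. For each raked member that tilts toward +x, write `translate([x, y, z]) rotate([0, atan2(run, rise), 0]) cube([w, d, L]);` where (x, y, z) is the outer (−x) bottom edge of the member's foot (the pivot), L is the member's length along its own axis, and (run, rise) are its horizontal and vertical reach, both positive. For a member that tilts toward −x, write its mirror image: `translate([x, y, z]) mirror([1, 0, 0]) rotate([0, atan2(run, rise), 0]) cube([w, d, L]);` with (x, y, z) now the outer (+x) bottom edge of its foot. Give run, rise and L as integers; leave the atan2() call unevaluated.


translate([224, 0, 768]) cube([68, 1053, 87]);
translate([0, 84, 0]) rotate([0, atan2(224, 768), 0]) cube([29, 53, 800]);
translate([516, 84, 0]) mirror([1, 0, 0]) rotate([0, atan2(224, 768), 0]) cube([29, 53, 800]);
translate([0, 916, 0]) rotate([0, atan2(224, 768), 0]) cube([29, 53, 800]);
translate([516, 916, 0]) mirror([1, 0, 0]) rotate([0, atan2(224, 768), 0]) cube([29, 53, 800]);


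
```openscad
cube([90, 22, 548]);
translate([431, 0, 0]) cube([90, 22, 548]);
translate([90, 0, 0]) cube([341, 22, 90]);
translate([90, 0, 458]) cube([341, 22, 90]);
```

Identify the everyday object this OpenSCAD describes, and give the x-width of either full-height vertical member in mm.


A picture frame. The border width is 90 mm.

Four thin pieces enclosing a rectangular opening — a picture frame. The two full-height stiles are 548 mm tall; the top rail sits at z = 458 and is 90 mm tall, so the border above the opening is 548 − 458 = 90 mm, matching the stile x-width.


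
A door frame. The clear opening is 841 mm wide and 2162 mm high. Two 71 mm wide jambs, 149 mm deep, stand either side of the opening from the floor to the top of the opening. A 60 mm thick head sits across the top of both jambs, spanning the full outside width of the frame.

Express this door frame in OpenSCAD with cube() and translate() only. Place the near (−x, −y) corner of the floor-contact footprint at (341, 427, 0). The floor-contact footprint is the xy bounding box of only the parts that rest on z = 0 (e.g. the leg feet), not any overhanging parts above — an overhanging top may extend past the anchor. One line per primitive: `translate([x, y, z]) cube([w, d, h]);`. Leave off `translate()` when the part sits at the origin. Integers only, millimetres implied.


translate([341, 427, 0]) cube([71, 149, 2162]);
translate([1253, 427, 0]) cube([71, 149, 2162]);
translate([341, 427, 2162]) cube([983, 149, 60]);


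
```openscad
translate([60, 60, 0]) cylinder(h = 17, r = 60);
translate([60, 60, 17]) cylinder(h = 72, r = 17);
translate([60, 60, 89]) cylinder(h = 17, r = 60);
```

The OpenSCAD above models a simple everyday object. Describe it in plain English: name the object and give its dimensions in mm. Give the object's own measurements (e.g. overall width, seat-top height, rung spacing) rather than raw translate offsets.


A spool: two coaxial disc flanges of radius 60 mm and thickness 17 mm, joined by a core cylinder of radius 17 mm and height 72 mm. The lower flange rests on z = 0 and the three cylinders share a vertical axis.


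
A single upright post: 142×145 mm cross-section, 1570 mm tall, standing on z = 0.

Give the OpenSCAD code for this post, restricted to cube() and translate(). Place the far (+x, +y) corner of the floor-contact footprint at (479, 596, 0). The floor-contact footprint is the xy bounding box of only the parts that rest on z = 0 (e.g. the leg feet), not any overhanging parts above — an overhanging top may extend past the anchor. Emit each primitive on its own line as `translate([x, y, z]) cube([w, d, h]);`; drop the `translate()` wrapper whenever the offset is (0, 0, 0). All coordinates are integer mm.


translate([337, 451, 0]) cube([142, 145, 1570]);


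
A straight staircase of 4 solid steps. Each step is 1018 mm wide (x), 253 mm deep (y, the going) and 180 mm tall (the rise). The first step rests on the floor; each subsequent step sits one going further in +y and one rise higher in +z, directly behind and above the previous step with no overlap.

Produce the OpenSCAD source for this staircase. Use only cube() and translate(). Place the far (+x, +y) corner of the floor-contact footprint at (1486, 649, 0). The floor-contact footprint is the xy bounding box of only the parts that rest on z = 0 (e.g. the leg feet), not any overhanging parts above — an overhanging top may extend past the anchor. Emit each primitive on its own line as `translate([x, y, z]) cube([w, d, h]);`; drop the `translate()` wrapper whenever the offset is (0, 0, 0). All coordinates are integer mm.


translate([468, 396, 0]) cube([1018, 253, 180]);
translate([468, 649, 180]) cube([1018, 253, 180]);
translate([468, 902, 360]) cube([1018, 253, 180]);
translate([468, 1155, 540]) cube([1018, 253, 180]);


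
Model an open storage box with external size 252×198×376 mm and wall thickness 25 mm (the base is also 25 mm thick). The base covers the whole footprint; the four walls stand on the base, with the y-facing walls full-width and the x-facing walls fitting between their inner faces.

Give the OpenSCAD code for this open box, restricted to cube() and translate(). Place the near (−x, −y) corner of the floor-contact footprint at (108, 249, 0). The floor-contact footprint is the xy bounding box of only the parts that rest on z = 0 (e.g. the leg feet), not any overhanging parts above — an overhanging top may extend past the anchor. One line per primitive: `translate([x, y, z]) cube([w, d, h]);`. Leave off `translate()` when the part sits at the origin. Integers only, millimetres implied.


translate([108, 249, 0]) cube([252, 198, 25]);
translate([108, 249, 25]) cube([252, 25, 351]);
translate([108, 422, 25]) cube([252, 25, 351]);
translate([108, 274, 25]) cube([25, 148, 351]);
translate([335, 274, 25]) cube([25, 148, 351]);


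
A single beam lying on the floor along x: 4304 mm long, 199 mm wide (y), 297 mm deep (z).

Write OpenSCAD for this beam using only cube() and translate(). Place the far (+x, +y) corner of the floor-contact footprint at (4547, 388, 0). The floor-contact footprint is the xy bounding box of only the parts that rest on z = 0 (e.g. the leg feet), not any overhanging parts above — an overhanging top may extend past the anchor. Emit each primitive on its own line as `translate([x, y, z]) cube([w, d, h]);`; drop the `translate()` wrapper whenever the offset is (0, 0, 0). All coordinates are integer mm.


translate([243, 189, 0]) cube([4304, 199, 297]);


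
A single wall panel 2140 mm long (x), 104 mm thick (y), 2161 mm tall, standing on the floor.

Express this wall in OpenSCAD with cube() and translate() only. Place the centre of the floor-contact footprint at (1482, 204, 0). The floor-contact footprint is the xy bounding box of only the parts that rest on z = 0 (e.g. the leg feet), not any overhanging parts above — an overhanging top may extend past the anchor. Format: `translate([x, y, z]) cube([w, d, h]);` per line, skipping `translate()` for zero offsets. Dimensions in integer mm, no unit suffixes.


translate([412, 152, 0]) cube([2140, 104, 2161]);


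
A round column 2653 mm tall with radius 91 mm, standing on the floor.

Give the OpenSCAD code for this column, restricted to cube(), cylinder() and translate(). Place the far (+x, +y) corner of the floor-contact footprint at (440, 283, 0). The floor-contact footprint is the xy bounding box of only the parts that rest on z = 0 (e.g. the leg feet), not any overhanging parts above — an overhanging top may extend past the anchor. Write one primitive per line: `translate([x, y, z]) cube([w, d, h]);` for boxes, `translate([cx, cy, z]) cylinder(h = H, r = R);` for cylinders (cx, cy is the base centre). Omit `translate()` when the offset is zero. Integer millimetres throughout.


translate([349, 192, 0]) cylinder(h = 2653, r = 91);


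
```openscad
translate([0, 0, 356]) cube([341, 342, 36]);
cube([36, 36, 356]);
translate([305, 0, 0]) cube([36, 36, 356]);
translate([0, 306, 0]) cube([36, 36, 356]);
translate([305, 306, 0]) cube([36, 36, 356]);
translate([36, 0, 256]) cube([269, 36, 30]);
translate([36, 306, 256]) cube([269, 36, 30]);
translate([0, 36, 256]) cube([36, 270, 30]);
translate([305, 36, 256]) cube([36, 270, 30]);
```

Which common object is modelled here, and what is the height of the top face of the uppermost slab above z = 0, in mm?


A stool. The seat height is 392 mm.

A 341×342×36 slab at z = 356 on four corner posts — a stool. The seat top is 356 + 36 = 392 mm.


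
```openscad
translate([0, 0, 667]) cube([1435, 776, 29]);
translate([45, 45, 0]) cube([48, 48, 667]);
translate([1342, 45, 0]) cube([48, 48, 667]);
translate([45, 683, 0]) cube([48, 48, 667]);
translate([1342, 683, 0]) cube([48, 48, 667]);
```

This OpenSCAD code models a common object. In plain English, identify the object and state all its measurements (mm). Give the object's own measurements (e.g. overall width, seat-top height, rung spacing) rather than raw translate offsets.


A rectangular dining table. The top is 1435×776×29 mm with its upper surface at z = 696 mm. It stands on four 48×48 mm square legs, each inset 45 mm from the nearest pair of top edges, running from the floor to the underside of the top.


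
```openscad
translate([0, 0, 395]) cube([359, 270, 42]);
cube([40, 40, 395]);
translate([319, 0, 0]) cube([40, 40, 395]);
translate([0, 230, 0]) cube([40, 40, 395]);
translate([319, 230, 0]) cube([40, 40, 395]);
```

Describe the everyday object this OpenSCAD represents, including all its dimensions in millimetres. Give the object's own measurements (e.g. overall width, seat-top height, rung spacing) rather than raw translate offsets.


A four-legged stool. The seat is a 359×270×42 mm slab whose top surface is at z = 437 mm; four square legs, each 40×40 mm in cross-section, run from the floor (z = 0) to the underside of the seat, each flush with a corner of the seat.


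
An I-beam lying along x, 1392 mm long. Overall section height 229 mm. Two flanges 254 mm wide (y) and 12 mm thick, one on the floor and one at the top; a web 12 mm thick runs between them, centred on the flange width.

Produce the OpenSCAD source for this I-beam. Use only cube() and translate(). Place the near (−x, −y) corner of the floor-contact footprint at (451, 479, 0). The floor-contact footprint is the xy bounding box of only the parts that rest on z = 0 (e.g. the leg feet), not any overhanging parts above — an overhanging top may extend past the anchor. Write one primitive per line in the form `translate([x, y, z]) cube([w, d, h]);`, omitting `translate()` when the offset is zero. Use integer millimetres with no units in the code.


translate([451, 479, 0]) cube([1392, 254, 12]);
translate([451, 600, 12]) cube([1392, 12, 205]);
translate([451, 479, 217]) cube([1392, 254, 12]);


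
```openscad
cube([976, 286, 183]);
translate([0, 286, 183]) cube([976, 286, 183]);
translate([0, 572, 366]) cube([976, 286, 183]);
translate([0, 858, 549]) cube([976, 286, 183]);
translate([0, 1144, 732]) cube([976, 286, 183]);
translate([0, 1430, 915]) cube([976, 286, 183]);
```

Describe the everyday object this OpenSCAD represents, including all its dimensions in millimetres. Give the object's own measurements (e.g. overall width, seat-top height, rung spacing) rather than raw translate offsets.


A straight staircase of 6 solid steps. Each step is 976 mm wide (x), 286 mm deep (y, the going) and 183 mm tall (the rise). The first step rests on the floor; each subsequent step sits one going further in +y and one rise higher in +z, directly behind and above the previous step with no overlap.


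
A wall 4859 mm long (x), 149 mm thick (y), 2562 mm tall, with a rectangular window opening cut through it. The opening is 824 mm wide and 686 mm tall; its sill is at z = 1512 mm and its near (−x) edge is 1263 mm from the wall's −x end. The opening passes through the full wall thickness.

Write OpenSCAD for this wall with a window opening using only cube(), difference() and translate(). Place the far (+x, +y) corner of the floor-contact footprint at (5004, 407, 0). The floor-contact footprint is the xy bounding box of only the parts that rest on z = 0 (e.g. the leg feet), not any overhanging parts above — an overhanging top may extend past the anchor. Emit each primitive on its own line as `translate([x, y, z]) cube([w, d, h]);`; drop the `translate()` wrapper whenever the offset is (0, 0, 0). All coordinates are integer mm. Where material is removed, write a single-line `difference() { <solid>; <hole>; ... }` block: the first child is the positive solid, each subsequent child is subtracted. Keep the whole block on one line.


difference() { translate([145, 258, 0]) cube([4859, 149, 2562]); translate([1408, 258, 1512]) cube([824, 149, 686]); }


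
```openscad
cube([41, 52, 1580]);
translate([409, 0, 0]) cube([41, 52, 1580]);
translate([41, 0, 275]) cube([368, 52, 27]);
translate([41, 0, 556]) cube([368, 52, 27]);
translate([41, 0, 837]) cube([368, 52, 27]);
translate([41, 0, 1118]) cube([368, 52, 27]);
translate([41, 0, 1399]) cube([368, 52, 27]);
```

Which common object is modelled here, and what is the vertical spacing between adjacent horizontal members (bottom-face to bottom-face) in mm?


A ladder. The rung spacing is 281 mm.

Two tall 41×52 posts with 5 short bars between them — a ladder. Adjacent rungs sit at z = 275 and z = 556, so the spacing is 556 − 275 = 281 mm.


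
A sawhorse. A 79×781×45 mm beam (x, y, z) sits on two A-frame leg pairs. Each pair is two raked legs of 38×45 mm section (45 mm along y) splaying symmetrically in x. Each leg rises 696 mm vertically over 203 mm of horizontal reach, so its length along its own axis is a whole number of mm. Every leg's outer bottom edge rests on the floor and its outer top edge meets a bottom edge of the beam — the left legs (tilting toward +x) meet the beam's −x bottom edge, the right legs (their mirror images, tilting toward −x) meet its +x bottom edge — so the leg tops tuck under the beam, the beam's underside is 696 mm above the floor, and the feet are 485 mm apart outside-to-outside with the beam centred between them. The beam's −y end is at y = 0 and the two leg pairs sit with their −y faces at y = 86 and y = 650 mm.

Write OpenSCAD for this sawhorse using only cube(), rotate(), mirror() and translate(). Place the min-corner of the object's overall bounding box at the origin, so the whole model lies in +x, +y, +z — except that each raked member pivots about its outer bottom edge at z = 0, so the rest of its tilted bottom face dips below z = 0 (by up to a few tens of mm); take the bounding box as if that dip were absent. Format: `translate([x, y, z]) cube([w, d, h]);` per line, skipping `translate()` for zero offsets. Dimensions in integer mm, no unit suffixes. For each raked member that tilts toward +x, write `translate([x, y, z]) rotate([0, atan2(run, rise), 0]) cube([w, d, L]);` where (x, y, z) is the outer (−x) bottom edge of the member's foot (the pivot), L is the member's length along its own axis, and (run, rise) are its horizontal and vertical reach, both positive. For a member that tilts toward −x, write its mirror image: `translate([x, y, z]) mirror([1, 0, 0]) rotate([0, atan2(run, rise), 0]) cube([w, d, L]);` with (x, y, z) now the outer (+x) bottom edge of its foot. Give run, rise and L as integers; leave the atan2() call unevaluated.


translate([203, 0, 696]) cube([79, 781, 45]);
translate([0, 86, 0]) rotate([0, atan2(203, 696), 0]) cube([38, 45, 725]);
translate([485, 86, 0]) mirror([1, 0, 0]) rotate([0, atan2(203, 696), 0]) cube([38, 45, 725]);
translate([0, 650, 0]) rotate([0, atan2(203, 696), 0]) cube([38, 45, 725]);
translate([485, 650, 0]) mirror([1, 0, 0]) rotate([0, atan2(203, 696), 0]) cube([38, 45, 725]);
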